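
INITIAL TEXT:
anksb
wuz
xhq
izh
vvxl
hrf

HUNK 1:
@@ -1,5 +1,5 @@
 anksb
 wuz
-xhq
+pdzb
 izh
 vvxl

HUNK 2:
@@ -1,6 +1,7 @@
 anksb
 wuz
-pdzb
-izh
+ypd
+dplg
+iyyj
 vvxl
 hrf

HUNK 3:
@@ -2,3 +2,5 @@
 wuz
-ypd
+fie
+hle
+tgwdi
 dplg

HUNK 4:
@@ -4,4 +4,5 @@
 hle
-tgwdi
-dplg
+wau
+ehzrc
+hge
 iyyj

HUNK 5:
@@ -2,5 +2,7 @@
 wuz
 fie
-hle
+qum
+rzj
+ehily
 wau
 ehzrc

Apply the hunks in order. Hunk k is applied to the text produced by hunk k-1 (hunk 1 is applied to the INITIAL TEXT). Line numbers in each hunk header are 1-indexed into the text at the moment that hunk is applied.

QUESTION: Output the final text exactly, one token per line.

Answer: anksb
wuz
fie
qum
rzj
ehily
wau
ehzrc
hge
iyyj
vvxl
hrf

Derivation:
Hunk 1: at line 1 remove [xhq] add [pdzb] -> 6 lines: anksb wuz pdzb izh vvxl hrf
Hunk 2: at line 1 remove [pdzb,izh] add [ypd,dplg,iyyj] -> 7 lines: anksb wuz ypd dplg iyyj vvxl hrf
Hunk 3: at line 2 remove [ypd] add [fie,hle,tgwdi] -> 9 lines: anksb wuz fie hle tgwdi dplg iyyj vvxl hrf
Hunk 4: at line 4 remove [tgwdi,dplg] add [wau,ehzrc,hge] -> 10 lines: anksb wuz fie hle wau ehzrc hge iyyj vvxl hrf
Hunk 5: at line 2 remove [hle] add [qum,rzj,ehily] -> 12 lines: anksb wuz fie qum rzj ehily wau ehzrc hge iyyj vvxl hrf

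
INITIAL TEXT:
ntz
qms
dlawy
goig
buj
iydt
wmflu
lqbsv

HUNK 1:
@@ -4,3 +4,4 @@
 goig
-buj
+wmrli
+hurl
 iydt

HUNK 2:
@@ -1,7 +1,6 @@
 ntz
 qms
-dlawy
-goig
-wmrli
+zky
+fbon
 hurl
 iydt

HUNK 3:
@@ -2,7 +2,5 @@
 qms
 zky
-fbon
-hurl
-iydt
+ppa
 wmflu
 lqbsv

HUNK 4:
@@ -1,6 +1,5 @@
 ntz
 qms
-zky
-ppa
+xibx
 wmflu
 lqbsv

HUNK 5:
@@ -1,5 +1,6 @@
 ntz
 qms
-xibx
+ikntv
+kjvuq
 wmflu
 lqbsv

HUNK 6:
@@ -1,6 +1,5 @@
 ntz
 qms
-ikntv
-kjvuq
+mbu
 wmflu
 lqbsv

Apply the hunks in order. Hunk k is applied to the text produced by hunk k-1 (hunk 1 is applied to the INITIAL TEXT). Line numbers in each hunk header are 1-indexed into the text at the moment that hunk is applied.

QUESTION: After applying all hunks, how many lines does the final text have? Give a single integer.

Hunk 1: at line 4 remove [buj] add [wmrli,hurl] -> 9 lines: ntz qms dlawy goig wmrli hurl iydt wmflu lqbsv
Hunk 2: at line 1 remove [dlawy,goig,wmrli] add [zky,fbon] -> 8 lines: ntz qms zky fbon hurl iydt wmflu lqbsv
Hunk 3: at line 2 remove [fbon,hurl,iydt] add [ppa] -> 6 lines: ntz qms zky ppa wmflu lqbsv
Hunk 4: at line 1 remove [zky,ppa] add [xibx] -> 5 lines: ntz qms xibx wmflu lqbsv
Hunk 5: at line 1 remove [xibx] add [ikntv,kjvuq] -> 6 lines: ntz qms ikntv kjvuq wmflu lqbsv
Hunk 6: at line 1 remove [ikntv,kjvuq] add [mbu] -> 5 lines: ntz qms mbu wmflu lqbsv
Final line count: 5

Answer: 5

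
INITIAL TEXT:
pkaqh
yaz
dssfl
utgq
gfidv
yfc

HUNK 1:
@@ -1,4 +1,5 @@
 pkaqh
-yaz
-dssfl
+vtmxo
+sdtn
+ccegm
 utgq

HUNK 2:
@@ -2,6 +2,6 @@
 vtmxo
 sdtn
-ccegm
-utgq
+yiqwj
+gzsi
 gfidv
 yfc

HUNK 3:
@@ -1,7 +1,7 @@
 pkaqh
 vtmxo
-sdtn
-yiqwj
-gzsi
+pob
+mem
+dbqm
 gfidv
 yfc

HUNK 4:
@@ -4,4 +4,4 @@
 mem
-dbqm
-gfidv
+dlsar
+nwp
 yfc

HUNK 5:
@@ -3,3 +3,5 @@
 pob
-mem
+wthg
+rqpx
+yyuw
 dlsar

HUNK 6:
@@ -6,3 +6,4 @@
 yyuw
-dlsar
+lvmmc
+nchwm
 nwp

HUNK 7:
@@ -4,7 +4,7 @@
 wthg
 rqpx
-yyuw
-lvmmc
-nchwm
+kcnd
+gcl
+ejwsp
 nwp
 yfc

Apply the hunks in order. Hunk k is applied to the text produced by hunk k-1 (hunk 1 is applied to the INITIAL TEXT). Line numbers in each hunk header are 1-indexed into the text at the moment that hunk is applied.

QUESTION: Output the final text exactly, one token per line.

Hunk 1: at line 1 remove [yaz,dssfl] add [vtmxo,sdtn,ccegm] -> 7 lines: pkaqh vtmxo sdtn ccegm utgq gfidv yfc
Hunk 2: at line 2 remove [ccegm,utgq] add [yiqwj,gzsi] -> 7 lines: pkaqh vtmxo sdtn yiqwj gzsi gfidv yfc
Hunk 3: at line 1 remove [sdtn,yiqwj,gzsi] add [pob,mem,dbqm] -> 7 lines: pkaqh vtmxo pob mem dbqm gfidv yfc
Hunk 4: at line 4 remove [dbqm,gfidv] add [dlsar,nwp] -> 7 lines: pkaqh vtmxo pob mem dlsar nwp yfc
Hunk 5: at line 3 remove [mem] add [wthg,rqpx,yyuw] -> 9 lines: pkaqh vtmxo pob wthg rqpx yyuw dlsar nwp yfc
Hunk 6: at line 6 remove [dlsar] add [lvmmc,nchwm] -> 10 lines: pkaqh vtmxo pob wthg rqpx yyuw lvmmc nchwm nwp yfc
Hunk 7: at line 4 remove [yyuw,lvmmc,nchwm] add [kcnd,gcl,ejwsp] -> 10 lines: pkaqh vtmxo pob wthg rqpx kcnd gcl ejwsp nwp yfc

Answer: pkaqh
vtmxo
pob
wthg
rqpx
kcnd
gcl
ejwsp
nwp
yfc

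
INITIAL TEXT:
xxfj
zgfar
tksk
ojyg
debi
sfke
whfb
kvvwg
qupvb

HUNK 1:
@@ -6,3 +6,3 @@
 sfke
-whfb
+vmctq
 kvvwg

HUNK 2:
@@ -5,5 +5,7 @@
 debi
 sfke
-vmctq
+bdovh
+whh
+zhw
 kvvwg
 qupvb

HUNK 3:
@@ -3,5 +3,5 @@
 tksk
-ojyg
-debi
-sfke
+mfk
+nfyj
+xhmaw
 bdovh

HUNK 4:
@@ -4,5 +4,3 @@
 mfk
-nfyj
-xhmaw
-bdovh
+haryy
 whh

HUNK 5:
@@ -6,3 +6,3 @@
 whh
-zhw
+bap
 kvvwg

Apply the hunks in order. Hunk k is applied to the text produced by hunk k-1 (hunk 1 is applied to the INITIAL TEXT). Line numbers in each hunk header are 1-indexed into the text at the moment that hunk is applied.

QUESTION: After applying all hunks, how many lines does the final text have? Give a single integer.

Answer: 9

Derivation:
Hunk 1: at line 6 remove [whfb] add [vmctq] -> 9 lines: xxfj zgfar tksk ojyg debi sfke vmctq kvvwg qupvb
Hunk 2: at line 5 remove [vmctq] add [bdovh,whh,zhw] -> 11 lines: xxfj zgfar tksk ojyg debi sfke bdovh whh zhw kvvwg qupvb
Hunk 3: at line 3 remove [ojyg,debi,sfke] add [mfk,nfyj,xhmaw] -> 11 lines: xxfj zgfar tksk mfk nfyj xhmaw bdovh whh zhw kvvwg qupvb
Hunk 4: at line 4 remove [nfyj,xhmaw,bdovh] add [haryy] -> 9 lines: xxfj zgfar tksk mfk haryy whh zhw kvvwg qupvb
Hunk 5: at line 6 remove [zhw] add [bap] -> 9 lines: xxfj zgfar tksk mfk haryy whh bap kvvwg qupvb
Final line count: 9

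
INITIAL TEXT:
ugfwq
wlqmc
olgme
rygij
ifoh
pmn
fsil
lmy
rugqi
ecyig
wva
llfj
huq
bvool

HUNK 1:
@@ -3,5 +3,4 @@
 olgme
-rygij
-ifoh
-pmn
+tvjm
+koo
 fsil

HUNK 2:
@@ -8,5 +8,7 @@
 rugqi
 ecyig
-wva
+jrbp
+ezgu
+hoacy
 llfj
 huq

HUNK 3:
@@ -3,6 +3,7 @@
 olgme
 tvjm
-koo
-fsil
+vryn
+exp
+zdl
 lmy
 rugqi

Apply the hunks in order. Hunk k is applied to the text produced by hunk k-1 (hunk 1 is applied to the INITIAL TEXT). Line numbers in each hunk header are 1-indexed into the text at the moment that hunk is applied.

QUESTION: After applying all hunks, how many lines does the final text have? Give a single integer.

Hunk 1: at line 3 remove [rygij,ifoh,pmn] add [tvjm,koo] -> 13 lines: ugfwq wlqmc olgme tvjm koo fsil lmy rugqi ecyig wva llfj huq bvool
Hunk 2: at line 8 remove [wva] add [jrbp,ezgu,hoacy] -> 15 lines: ugfwq wlqmc olgme tvjm koo fsil lmy rugqi ecyig jrbp ezgu hoacy llfj huq bvool
Hunk 3: at line 3 remove [koo,fsil] add [vryn,exp,zdl] -> 16 lines: ugfwq wlqmc olgme tvjm vryn exp zdl lmy rugqi ecyig jrbp ezgu hoacy llfj huq bvool
Final line count: 16

Answer: 16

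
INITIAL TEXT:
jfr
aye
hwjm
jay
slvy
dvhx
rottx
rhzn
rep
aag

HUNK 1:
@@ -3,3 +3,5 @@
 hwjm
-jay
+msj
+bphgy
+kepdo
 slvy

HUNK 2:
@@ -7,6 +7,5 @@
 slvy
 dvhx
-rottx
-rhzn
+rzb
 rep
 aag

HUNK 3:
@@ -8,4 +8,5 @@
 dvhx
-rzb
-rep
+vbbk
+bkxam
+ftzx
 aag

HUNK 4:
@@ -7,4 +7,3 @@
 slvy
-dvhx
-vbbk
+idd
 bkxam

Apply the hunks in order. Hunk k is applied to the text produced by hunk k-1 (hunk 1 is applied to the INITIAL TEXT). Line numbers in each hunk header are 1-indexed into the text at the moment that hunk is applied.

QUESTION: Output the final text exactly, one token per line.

Hunk 1: at line 3 remove [jay] add [msj,bphgy,kepdo] -> 12 lines: jfr aye hwjm msj bphgy kepdo slvy dvhx rottx rhzn rep aag
Hunk 2: at line 7 remove [rottx,rhzn] add [rzb] -> 11 lines: jfr aye hwjm msj bphgy kepdo slvy dvhx rzb rep aag
Hunk 3: at line 8 remove [rzb,rep] add [vbbk,bkxam,ftzx] -> 12 lines: jfr aye hwjm msj bphgy kepdo slvy dvhx vbbk bkxam ftzx aag
Hunk 4: at line 7 remove [dvhx,vbbk] add [idd] -> 11 lines: jfr aye hwjm msj bphgy kepdo slvy idd bkxam ftzx aag

Answer: jfr
aye
hwjm
msj
bphgy
kepdo
slvy
idd
bkxam
ftzx
aag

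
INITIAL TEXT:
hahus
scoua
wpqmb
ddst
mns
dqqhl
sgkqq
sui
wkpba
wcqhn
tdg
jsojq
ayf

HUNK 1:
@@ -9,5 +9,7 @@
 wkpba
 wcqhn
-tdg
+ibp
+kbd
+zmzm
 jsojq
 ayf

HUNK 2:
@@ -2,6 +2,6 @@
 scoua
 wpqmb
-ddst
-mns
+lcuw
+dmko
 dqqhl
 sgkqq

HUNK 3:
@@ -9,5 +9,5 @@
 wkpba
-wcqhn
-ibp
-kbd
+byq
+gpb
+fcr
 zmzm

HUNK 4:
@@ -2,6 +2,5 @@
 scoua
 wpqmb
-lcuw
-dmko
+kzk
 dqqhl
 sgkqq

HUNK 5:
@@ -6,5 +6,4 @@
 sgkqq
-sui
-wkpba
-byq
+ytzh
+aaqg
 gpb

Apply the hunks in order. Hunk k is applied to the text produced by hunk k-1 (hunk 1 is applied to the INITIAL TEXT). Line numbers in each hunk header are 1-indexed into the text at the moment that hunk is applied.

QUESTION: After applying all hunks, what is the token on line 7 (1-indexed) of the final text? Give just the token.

Answer: ytzh

Derivation:
Hunk 1: at line 9 remove [tdg] add [ibp,kbd,zmzm] -> 15 lines: hahus scoua wpqmb ddst mns dqqhl sgkqq sui wkpba wcqhn ibp kbd zmzm jsojq ayf
Hunk 2: at line 2 remove [ddst,mns] add [lcuw,dmko] -> 15 lines: hahus scoua wpqmb lcuw dmko dqqhl sgkqq sui wkpba wcqhn ibp kbd zmzm jsojq ayf
Hunk 3: at line 9 remove [wcqhn,ibp,kbd] add [byq,gpb,fcr] -> 15 lines: hahus scoua wpqmb lcuw dmko dqqhl sgkqq sui wkpba byq gpb fcr zmzm jsojq ayf
Hunk 4: at line 2 remove [lcuw,dmko] add [kzk] -> 14 lines: hahus scoua wpqmb kzk dqqhl sgkqq sui wkpba byq gpb fcr zmzm jsojq ayf
Hunk 5: at line 6 remove [sui,wkpba,byq] add [ytzh,aaqg] -> 13 lines: hahus scoua wpqmb kzk dqqhl sgkqq ytzh aaqg gpb fcr zmzm jsojq ayf
Final line 7: ytzh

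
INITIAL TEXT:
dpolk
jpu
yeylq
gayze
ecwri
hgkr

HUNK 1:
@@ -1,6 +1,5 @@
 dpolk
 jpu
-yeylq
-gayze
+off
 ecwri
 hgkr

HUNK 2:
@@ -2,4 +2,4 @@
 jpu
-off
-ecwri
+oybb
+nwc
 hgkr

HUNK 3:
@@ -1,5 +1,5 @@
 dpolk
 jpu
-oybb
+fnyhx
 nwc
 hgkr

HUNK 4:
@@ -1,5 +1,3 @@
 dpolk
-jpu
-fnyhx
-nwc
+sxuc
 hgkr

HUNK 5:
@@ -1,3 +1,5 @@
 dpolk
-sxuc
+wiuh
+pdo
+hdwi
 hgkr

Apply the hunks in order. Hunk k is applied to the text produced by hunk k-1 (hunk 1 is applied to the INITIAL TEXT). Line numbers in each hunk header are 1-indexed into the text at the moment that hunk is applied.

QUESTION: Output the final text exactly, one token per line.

Answer: dpolk
wiuh
pdo
hdwi
hgkr

Derivation:
Hunk 1: at line 1 remove [yeylq,gayze] add [off] -> 5 lines: dpolk jpu off ecwri hgkr
Hunk 2: at line 2 remove [off,ecwri] add [oybb,nwc] -> 5 lines: dpolk jpu oybb nwc hgkr
Hunk 3: at line 1 remove [oybb] add [fnyhx] -> 5 lines: dpolk jpu fnyhx nwc hgkr
Hunk 4: at line 1 remove [jpu,fnyhx,nwc] add [sxuc] -> 3 lines: dpolk sxuc hgkr
Hunk 5: at line 1 remove [sxuc] add [wiuh,pdo,hdwi] -> 5 lines: dpolk wiuh pdo hdwi hgkr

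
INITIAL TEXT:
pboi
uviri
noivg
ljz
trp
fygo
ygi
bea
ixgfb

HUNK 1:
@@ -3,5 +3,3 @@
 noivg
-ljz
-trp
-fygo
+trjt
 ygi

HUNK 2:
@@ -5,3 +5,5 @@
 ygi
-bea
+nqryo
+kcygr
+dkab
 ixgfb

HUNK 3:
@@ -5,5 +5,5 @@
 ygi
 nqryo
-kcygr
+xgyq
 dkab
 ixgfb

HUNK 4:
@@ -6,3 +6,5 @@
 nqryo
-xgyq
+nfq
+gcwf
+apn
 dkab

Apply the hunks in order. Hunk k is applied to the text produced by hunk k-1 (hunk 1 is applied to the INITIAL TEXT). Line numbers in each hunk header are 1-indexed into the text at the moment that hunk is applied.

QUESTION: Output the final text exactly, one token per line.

Hunk 1: at line 3 remove [ljz,trp,fygo] add [trjt] -> 7 lines: pboi uviri noivg trjt ygi bea ixgfb
Hunk 2: at line 5 remove [bea] add [nqryo,kcygr,dkab] -> 9 lines: pboi uviri noivg trjt ygi nqryo kcygr dkab ixgfb
Hunk 3: at line 5 remove [kcygr] add [xgyq] -> 9 lines: pboi uviri noivg trjt ygi nqryo xgyq dkab ixgfb
Hunk 4: at line 6 remove [xgyq] add [nfq,gcwf,apn] -> 11 lines: pboi uviri noivg trjt ygi nqryo nfq gcwf apn dkab ixgfb

Answer: pboi
uviri
noivg
trjt
ygi
nqryo
nfq
gcwf
apn
dkab
ixgfb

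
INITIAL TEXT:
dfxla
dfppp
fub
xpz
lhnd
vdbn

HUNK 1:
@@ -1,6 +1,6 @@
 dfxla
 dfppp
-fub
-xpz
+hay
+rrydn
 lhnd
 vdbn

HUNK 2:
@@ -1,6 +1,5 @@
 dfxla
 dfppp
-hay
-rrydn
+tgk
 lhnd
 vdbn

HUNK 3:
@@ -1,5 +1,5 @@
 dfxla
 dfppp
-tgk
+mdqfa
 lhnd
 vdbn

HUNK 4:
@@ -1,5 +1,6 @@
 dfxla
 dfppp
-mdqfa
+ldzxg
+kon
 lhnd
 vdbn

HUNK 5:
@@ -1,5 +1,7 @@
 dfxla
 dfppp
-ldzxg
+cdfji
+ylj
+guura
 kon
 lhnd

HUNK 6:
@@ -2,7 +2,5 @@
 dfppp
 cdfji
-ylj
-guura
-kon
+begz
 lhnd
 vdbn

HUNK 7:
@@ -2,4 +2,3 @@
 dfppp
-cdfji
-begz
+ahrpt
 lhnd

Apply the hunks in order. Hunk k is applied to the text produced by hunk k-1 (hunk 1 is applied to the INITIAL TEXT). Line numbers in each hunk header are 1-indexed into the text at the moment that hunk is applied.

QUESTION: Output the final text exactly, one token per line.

Answer: dfxla
dfppp
ahrpt
lhnd
vdbn

Derivation:
Hunk 1: at line 1 remove [fub,xpz] add [hay,rrydn] -> 6 lines: dfxla dfppp hay rrydn lhnd vdbn
Hunk 2: at line 1 remove [hay,rrydn] add [tgk] -> 5 lines: dfxla dfppp tgk lhnd vdbn
Hunk 3: at line 1 remove [tgk] add [mdqfa] -> 5 lines: dfxla dfppp mdqfa lhnd vdbn
Hunk 4: at line 1 remove [mdqfa] add [ldzxg,kon] -> 6 lines: dfxla dfppp ldzxg kon lhnd vdbn
Hunk 5: at line 1 remove [ldzxg] add [cdfji,ylj,guura] -> 8 lines: dfxla dfppp cdfji ylj guura kon lhnd vdbn
Hunk 6: at line 2 remove [ylj,guura,kon] add [begz] -> 6 lines: dfxla dfppp cdfji begz lhnd vdbn
Hunk 7: at line 2 remove [cdfji,begz] add [ahrpt] -> 5 lines: dfxla dfppp ahrpt lhnd vdbn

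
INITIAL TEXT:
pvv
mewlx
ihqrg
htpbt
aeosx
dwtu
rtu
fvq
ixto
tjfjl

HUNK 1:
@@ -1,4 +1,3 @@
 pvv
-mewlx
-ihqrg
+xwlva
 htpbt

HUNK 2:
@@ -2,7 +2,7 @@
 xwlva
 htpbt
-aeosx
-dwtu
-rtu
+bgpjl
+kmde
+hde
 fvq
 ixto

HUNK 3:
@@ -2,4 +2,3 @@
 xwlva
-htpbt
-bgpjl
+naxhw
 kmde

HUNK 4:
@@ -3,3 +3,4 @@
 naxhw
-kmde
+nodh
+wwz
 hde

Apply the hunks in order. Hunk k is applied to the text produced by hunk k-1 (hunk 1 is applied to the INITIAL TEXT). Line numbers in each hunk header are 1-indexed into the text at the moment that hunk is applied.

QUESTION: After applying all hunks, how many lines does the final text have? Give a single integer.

Answer: 9

Derivation:
Hunk 1: at line 1 remove [mewlx,ihqrg] add [xwlva] -> 9 lines: pvv xwlva htpbt aeosx dwtu rtu fvq ixto tjfjl
Hunk 2: at line 2 remove [aeosx,dwtu,rtu] add [bgpjl,kmde,hde] -> 9 lines: pvv xwlva htpbt bgpjl kmde hde fvq ixto tjfjl
Hunk 3: at line 2 remove [htpbt,bgpjl] add [naxhw] -> 8 lines: pvv xwlva naxhw kmde hde fvq ixto tjfjl
Hunk 4: at line 3 remove [kmde] add [nodh,wwz] -> 9 lines: pvv xwlva naxhw nodh wwz hde fvq ixto tjfjl
Final line count: 9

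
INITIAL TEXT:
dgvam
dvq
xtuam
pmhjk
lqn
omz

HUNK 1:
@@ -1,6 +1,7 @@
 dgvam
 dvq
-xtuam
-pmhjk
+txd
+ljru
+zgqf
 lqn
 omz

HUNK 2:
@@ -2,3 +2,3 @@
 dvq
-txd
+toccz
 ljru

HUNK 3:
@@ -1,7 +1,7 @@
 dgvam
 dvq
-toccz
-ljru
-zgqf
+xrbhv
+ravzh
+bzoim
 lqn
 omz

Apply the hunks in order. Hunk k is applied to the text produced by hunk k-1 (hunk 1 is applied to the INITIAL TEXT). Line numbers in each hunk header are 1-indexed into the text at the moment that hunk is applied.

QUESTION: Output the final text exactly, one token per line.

Hunk 1: at line 1 remove [xtuam,pmhjk] add [txd,ljru,zgqf] -> 7 lines: dgvam dvq txd ljru zgqf lqn omz
Hunk 2: at line 2 remove [txd] add [toccz] -> 7 lines: dgvam dvq toccz ljru zgqf lqn omz
Hunk 3: at line 1 remove [toccz,ljru,zgqf] add [xrbhv,ravzh,bzoim] -> 7 lines: dgvam dvq xrbhv ravzh bzoim lqn omz

Answer: dgvam
dvq
xrbhv
ravzh
bzoim
lqn
omz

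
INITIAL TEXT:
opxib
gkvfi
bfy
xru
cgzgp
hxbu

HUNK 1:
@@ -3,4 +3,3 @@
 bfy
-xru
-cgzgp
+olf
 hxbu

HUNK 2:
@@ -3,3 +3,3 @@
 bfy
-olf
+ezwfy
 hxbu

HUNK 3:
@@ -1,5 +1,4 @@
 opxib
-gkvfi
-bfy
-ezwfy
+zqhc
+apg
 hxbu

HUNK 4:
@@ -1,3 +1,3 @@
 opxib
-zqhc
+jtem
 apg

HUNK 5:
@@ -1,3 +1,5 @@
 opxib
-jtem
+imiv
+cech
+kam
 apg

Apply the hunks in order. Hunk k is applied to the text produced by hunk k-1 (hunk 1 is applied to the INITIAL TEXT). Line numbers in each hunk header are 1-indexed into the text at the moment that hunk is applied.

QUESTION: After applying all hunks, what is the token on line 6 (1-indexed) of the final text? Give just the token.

Hunk 1: at line 3 remove [xru,cgzgp] add [olf] -> 5 lines: opxib gkvfi bfy olf hxbu
Hunk 2: at line 3 remove [olf] add [ezwfy] -> 5 lines: opxib gkvfi bfy ezwfy hxbu
Hunk 3: at line 1 remove [gkvfi,bfy,ezwfy] add [zqhc,apg] -> 4 lines: opxib zqhc apg hxbu
Hunk 4: at line 1 remove [zqhc] add [jtem] -> 4 lines: opxib jtem apg hxbu
Hunk 5: at line 1 remove [jtem] add [imiv,cech,kam] -> 6 lines: opxib imiv cech kam apg hxbu
Final line 6: hxbu

Answer: hxbu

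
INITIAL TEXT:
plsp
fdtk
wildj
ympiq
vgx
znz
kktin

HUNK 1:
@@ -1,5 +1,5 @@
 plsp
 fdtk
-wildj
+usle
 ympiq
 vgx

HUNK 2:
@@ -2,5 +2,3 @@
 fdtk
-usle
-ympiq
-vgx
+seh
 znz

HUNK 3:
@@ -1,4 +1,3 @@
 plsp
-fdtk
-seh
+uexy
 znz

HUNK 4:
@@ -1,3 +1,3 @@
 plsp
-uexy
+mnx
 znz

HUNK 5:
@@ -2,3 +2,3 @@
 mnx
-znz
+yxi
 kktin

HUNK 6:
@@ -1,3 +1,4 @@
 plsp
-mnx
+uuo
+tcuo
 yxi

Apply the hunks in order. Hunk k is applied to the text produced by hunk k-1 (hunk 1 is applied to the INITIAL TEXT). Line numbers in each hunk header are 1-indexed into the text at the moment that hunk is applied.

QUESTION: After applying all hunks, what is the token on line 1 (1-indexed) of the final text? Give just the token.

Hunk 1: at line 1 remove [wildj] add [usle] -> 7 lines: plsp fdtk usle ympiq vgx znz kktin
Hunk 2: at line 2 remove [usle,ympiq,vgx] add [seh] -> 5 lines: plsp fdtk seh znz kktin
Hunk 3: at line 1 remove [fdtk,seh] add [uexy] -> 4 lines: plsp uexy znz kktin
Hunk 4: at line 1 remove [uexy] add [mnx] -> 4 lines: plsp mnx znz kktin
Hunk 5: at line 2 remove [znz] add [yxi] -> 4 lines: plsp mnx yxi kktin
Hunk 6: at line 1 remove [mnx] add [uuo,tcuo] -> 5 lines: plsp uuo tcuo yxi kktin
Final line 1: plsp

Answer: plsp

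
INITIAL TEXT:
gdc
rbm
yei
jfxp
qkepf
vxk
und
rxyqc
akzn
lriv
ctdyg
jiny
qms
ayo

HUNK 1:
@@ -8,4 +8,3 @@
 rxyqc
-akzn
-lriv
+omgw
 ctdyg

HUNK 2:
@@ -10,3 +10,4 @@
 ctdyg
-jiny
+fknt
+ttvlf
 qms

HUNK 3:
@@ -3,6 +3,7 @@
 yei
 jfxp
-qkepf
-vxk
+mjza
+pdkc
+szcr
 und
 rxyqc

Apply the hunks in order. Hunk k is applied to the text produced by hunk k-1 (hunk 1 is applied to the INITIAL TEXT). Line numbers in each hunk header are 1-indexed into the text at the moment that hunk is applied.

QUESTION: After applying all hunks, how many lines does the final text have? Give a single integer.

Hunk 1: at line 8 remove [akzn,lriv] add [omgw] -> 13 lines: gdc rbm yei jfxp qkepf vxk und rxyqc omgw ctdyg jiny qms ayo
Hunk 2: at line 10 remove [jiny] add [fknt,ttvlf] -> 14 lines: gdc rbm yei jfxp qkepf vxk und rxyqc omgw ctdyg fknt ttvlf qms ayo
Hunk 3: at line 3 remove [qkepf,vxk] add [mjza,pdkc,szcr] -> 15 lines: gdc rbm yei jfxp mjza pdkc szcr und rxyqc omgw ctdyg fknt ttvlf qms ayo
Final line count: 15

Answer: 15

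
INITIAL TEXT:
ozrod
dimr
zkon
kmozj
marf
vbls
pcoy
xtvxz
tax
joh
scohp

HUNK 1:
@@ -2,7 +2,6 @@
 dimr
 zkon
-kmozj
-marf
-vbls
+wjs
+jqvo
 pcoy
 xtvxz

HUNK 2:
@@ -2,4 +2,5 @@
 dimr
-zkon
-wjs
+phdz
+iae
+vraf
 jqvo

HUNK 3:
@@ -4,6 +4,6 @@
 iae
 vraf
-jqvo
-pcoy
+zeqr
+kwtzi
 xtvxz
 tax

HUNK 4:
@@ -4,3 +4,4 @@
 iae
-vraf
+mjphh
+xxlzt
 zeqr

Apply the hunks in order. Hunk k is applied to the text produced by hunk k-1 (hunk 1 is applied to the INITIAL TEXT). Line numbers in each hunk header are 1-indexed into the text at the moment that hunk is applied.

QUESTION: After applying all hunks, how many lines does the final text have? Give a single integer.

Answer: 12

Derivation:
Hunk 1: at line 2 remove [kmozj,marf,vbls] add [wjs,jqvo] -> 10 lines: ozrod dimr zkon wjs jqvo pcoy xtvxz tax joh scohp
Hunk 2: at line 2 remove [zkon,wjs] add [phdz,iae,vraf] -> 11 lines: ozrod dimr phdz iae vraf jqvo pcoy xtvxz tax joh scohp
Hunk 3: at line 4 remove [jqvo,pcoy] add [zeqr,kwtzi] -> 11 lines: ozrod dimr phdz iae vraf zeqr kwtzi xtvxz tax joh scohp
Hunk 4: at line 4 remove [vraf] add [mjphh,xxlzt] -> 12 lines: ozrod dimr phdz iae mjphh xxlzt zeqr kwtzi xtvxz tax joh scohp
Final line count: 12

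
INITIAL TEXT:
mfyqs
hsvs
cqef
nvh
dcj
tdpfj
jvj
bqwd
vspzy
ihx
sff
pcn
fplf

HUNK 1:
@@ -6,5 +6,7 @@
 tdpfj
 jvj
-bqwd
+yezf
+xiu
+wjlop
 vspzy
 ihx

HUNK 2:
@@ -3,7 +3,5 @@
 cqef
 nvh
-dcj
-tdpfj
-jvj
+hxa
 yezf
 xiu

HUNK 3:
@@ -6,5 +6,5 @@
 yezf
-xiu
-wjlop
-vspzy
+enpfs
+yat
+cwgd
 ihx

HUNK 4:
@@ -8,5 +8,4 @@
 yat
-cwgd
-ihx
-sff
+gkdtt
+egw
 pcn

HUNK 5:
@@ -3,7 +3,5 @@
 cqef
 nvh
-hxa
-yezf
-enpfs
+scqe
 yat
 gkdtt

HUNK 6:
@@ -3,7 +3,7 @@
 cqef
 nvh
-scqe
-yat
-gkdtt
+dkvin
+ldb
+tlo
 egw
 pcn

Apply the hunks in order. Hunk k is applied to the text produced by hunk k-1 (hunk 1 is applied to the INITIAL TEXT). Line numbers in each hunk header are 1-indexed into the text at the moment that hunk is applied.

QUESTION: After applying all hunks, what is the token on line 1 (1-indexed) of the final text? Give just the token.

Hunk 1: at line 6 remove [bqwd] add [yezf,xiu,wjlop] -> 15 lines: mfyqs hsvs cqef nvh dcj tdpfj jvj yezf xiu wjlop vspzy ihx sff pcn fplf
Hunk 2: at line 3 remove [dcj,tdpfj,jvj] add [hxa] -> 13 lines: mfyqs hsvs cqef nvh hxa yezf xiu wjlop vspzy ihx sff pcn fplf
Hunk 3: at line 6 remove [xiu,wjlop,vspzy] add [enpfs,yat,cwgd] -> 13 lines: mfyqs hsvs cqef nvh hxa yezf enpfs yat cwgd ihx sff pcn fplf
Hunk 4: at line 8 remove [cwgd,ihx,sff] add [gkdtt,egw] -> 12 lines: mfyqs hsvs cqef nvh hxa yezf enpfs yat gkdtt egw pcn fplf
Hunk 5: at line 3 remove [hxa,yezf,enpfs] add [scqe] -> 10 lines: mfyqs hsvs cqef nvh scqe yat gkdtt egw pcn fplf
Hunk 6: at line 3 remove [scqe,yat,gkdtt] add [dkvin,ldb,tlo] -> 10 lines: mfyqs hsvs cqef nvh dkvin ldb tlo egw pcn fplf
Final line 1: mfyqs

Answer: mfyqs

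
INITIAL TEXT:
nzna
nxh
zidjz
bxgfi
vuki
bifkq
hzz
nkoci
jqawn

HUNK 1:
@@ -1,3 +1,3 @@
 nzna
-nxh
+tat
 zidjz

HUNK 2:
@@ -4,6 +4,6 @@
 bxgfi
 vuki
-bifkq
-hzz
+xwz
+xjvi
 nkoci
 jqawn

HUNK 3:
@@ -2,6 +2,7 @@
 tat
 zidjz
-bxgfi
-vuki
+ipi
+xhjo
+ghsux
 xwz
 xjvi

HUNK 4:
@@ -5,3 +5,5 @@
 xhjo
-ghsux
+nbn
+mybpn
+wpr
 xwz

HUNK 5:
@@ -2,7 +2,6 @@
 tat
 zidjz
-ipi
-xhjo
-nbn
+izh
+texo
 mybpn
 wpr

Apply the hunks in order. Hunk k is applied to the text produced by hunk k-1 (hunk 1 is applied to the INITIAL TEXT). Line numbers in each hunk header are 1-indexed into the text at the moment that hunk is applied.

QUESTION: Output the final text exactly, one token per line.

Answer: nzna
tat
zidjz
izh
texo
mybpn
wpr
xwz
xjvi
nkoci
jqawn

Derivation:
Hunk 1: at line 1 remove [nxh] add [tat] -> 9 lines: nzna tat zidjz bxgfi vuki bifkq hzz nkoci jqawn
Hunk 2: at line 4 remove [bifkq,hzz] add [xwz,xjvi] -> 9 lines: nzna tat zidjz bxgfi vuki xwz xjvi nkoci jqawn
Hunk 3: at line 2 remove [bxgfi,vuki] add [ipi,xhjo,ghsux] -> 10 lines: nzna tat zidjz ipi xhjo ghsux xwz xjvi nkoci jqawn
Hunk 4: at line 5 remove [ghsux] add [nbn,mybpn,wpr] -> 12 lines: nzna tat zidjz ipi xhjo nbn mybpn wpr xwz xjvi nkoci jqawn
Hunk 5: at line 2 remove [ipi,xhjo,nbn] add [izh,texo] -> 11 lines: nzna tat zidjz izh texo mybpn wpr xwz xjvi nkoci jqawn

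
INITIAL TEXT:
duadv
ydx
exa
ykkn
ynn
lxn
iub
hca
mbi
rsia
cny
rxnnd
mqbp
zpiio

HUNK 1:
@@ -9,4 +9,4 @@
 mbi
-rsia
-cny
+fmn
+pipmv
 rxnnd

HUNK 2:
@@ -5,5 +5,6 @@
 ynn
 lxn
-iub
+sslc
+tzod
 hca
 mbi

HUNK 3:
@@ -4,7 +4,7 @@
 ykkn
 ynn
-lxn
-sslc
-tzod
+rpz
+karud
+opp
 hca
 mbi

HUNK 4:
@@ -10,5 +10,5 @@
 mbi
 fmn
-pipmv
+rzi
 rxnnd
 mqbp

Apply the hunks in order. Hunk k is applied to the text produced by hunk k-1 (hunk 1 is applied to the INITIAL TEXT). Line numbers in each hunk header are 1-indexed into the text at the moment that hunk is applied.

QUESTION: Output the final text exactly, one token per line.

Hunk 1: at line 9 remove [rsia,cny] add [fmn,pipmv] -> 14 lines: duadv ydx exa ykkn ynn lxn iub hca mbi fmn pipmv rxnnd mqbp zpiio
Hunk 2: at line 5 remove [iub] add [sslc,tzod] -> 15 lines: duadv ydx exa ykkn ynn lxn sslc tzod hca mbi fmn pipmv rxnnd mqbp zpiio
Hunk 3: at line 4 remove [lxn,sslc,tzod] add [rpz,karud,opp] -> 15 lines: duadv ydx exa ykkn ynn rpz karud opp hca mbi fmn pipmv rxnnd mqbp zpiio
Hunk 4: at line 10 remove [pipmv] add [rzi] -> 15 lines: duadv ydx exa ykkn ynn rpz karud opp hca mbi fmn rzi rxnnd mqbp zpiio

Answer: duadv
ydx
exa
ykkn
ynn
rpz
karud
opp
hca
mbi
fmn
rzi
rxnnd
mqbp
zpiio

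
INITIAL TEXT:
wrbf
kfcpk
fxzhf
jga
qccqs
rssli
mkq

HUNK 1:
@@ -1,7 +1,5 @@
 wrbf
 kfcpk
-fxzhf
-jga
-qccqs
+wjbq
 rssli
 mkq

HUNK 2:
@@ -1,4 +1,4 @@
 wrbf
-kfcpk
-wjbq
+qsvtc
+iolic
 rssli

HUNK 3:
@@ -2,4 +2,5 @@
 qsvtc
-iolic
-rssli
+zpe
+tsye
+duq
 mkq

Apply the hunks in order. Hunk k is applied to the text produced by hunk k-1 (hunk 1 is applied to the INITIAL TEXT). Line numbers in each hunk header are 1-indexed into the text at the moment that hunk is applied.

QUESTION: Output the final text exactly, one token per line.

Answer: wrbf
qsvtc
zpe
tsye
duq
mkq

Derivation:
Hunk 1: at line 1 remove [fxzhf,jga,qccqs] add [wjbq] -> 5 lines: wrbf kfcpk wjbq rssli mkq
Hunk 2: at line 1 remove [kfcpk,wjbq] add [qsvtc,iolic] -> 5 lines: wrbf qsvtc iolic rssli mkq
Hunk 3: at line 2 remove [iolic,rssli] add [zpe,tsye,duq] -> 6 lines: wrbf qsvtc zpe tsye duq mkq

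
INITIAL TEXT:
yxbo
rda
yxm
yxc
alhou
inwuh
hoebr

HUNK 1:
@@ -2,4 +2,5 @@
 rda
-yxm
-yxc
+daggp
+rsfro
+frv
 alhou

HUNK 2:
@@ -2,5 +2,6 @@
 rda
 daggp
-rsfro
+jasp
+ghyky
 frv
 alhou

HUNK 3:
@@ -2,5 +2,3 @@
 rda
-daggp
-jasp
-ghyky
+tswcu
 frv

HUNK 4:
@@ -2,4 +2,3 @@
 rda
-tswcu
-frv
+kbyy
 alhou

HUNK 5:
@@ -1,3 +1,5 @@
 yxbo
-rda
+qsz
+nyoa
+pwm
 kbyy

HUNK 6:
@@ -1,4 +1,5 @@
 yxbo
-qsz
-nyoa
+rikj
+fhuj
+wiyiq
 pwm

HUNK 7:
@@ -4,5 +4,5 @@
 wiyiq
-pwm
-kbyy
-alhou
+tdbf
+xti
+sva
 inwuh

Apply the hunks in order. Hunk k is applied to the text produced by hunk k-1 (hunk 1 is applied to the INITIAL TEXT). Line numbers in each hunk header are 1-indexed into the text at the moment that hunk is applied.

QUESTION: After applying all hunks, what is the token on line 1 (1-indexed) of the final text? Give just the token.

Hunk 1: at line 2 remove [yxm,yxc] add [daggp,rsfro,frv] -> 8 lines: yxbo rda daggp rsfro frv alhou inwuh hoebr
Hunk 2: at line 2 remove [rsfro] add [jasp,ghyky] -> 9 lines: yxbo rda daggp jasp ghyky frv alhou inwuh hoebr
Hunk 3: at line 2 remove [daggp,jasp,ghyky] add [tswcu] -> 7 lines: yxbo rda tswcu frv alhou inwuh hoebr
Hunk 4: at line 2 remove [tswcu,frv] add [kbyy] -> 6 lines: yxbo rda kbyy alhou inwuh hoebr
Hunk 5: at line 1 remove [rda] add [qsz,nyoa,pwm] -> 8 lines: yxbo qsz nyoa pwm kbyy alhou inwuh hoebr
Hunk 6: at line 1 remove [qsz,nyoa] add [rikj,fhuj,wiyiq] -> 9 lines: yxbo rikj fhuj wiyiq pwm kbyy alhou inwuh hoebr
Hunk 7: at line 4 remove [pwm,kbyy,alhou] add [tdbf,xti,sva] -> 9 lines: yxbo rikj fhuj wiyiq tdbf xti sva inwuh hoebr
Final line 1: yxbo

Answer: yxbo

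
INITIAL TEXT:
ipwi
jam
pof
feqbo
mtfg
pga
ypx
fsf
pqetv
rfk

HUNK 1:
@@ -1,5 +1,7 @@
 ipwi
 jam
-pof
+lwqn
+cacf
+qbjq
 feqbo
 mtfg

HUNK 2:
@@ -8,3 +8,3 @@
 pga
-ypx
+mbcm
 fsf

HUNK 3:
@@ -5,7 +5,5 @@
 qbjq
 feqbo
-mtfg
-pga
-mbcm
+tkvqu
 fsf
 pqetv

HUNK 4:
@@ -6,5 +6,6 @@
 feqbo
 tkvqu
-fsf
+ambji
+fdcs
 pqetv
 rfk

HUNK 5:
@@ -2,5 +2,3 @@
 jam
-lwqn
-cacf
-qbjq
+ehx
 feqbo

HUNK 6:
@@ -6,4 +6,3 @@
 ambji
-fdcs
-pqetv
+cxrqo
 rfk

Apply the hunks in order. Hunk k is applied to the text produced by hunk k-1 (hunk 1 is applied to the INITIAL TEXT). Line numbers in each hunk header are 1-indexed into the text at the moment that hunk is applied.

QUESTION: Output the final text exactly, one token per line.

Hunk 1: at line 1 remove [pof] add [lwqn,cacf,qbjq] -> 12 lines: ipwi jam lwqn cacf qbjq feqbo mtfg pga ypx fsf pqetv rfk
Hunk 2: at line 8 remove [ypx] add [mbcm] -> 12 lines: ipwi jam lwqn cacf qbjq feqbo mtfg pga mbcm fsf pqetv rfk
Hunk 3: at line 5 remove [mtfg,pga,mbcm] add [tkvqu] -> 10 lines: ipwi jam lwqn cacf qbjq feqbo tkvqu fsf pqetv rfk
Hunk 4: at line 6 remove [fsf] add [ambji,fdcs] -> 11 lines: ipwi jam lwqn cacf qbjq feqbo tkvqu ambji fdcs pqetv rfk
Hunk 5: at line 2 remove [lwqn,cacf,qbjq] add [ehx] -> 9 lines: ipwi jam ehx feqbo tkvqu ambji fdcs pqetv rfk
Hunk 6: at line 6 remove [fdcs,pqetv] add [cxrqo] -> 8 lines: ipwi jam ehx feqbo tkvqu ambji cxrqo rfk

Answer: ipwi
jam
ehx
feqbo
tkvqu
ambji
cxrqo
rfk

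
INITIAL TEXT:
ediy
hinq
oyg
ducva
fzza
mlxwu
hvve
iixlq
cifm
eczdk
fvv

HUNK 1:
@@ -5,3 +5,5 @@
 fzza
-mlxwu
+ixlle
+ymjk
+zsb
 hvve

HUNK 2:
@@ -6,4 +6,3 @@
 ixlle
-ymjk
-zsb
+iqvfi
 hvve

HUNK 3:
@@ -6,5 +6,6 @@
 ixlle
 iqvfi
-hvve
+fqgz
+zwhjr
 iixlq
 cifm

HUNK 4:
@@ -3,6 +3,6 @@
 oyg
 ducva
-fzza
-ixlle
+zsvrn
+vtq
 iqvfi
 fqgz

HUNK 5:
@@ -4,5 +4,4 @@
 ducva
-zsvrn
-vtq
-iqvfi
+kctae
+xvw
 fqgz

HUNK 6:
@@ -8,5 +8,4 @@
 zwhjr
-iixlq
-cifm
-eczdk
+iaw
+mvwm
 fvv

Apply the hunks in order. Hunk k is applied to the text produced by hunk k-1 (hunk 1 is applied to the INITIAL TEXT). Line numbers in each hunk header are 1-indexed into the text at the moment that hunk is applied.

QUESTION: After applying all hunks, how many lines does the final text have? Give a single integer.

Hunk 1: at line 5 remove [mlxwu] add [ixlle,ymjk,zsb] -> 13 lines: ediy hinq oyg ducva fzza ixlle ymjk zsb hvve iixlq cifm eczdk fvv
Hunk 2: at line 6 remove [ymjk,zsb] add [iqvfi] -> 12 lines: ediy hinq oyg ducva fzza ixlle iqvfi hvve iixlq cifm eczdk fvv
Hunk 3: at line 6 remove [hvve] add [fqgz,zwhjr] -> 13 lines: ediy hinq oyg ducva fzza ixlle iqvfi fqgz zwhjr iixlq cifm eczdk fvv
Hunk 4: at line 3 remove [fzza,ixlle] add [zsvrn,vtq] -> 13 lines: ediy hinq oyg ducva zsvrn vtq iqvfi fqgz zwhjr iixlq cifm eczdk fvv
Hunk 5: at line 4 remove [zsvrn,vtq,iqvfi] add [kctae,xvw] -> 12 lines: ediy hinq oyg ducva kctae xvw fqgz zwhjr iixlq cifm eczdk fvv
Hunk 6: at line 8 remove [iixlq,cifm,eczdk] add [iaw,mvwm] -> 11 lines: ediy hinq oyg ducva kctae xvw fqgz zwhjr iaw mvwm fvv
Final line count: 11

Answer: 11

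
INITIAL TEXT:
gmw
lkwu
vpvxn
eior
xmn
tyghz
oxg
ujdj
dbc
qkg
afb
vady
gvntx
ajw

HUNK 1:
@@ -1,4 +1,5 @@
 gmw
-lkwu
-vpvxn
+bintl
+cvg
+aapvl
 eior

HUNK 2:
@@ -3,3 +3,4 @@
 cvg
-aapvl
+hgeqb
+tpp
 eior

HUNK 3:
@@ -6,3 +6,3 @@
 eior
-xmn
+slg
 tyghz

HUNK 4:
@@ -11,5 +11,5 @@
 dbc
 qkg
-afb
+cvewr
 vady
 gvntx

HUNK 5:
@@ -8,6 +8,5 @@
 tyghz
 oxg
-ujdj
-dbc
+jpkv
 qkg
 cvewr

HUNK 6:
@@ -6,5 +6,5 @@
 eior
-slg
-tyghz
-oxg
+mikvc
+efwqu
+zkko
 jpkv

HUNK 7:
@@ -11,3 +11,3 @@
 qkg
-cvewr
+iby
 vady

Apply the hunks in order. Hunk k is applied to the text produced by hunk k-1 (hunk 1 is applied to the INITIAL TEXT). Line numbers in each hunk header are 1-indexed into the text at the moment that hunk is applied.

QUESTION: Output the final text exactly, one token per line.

Answer: gmw
bintl
cvg
hgeqb
tpp
eior
mikvc
efwqu
zkko
jpkv
qkg
iby
vady
gvntx
ajw

Derivation:
Hunk 1: at line 1 remove [lkwu,vpvxn] add [bintl,cvg,aapvl] -> 15 lines: gmw bintl cvg aapvl eior xmn tyghz oxg ujdj dbc qkg afb vady gvntx ajw
Hunk 2: at line 3 remove [aapvl] add [hgeqb,tpp] -> 16 lines: gmw bintl cvg hgeqb tpp eior xmn tyghz oxg ujdj dbc qkg afb vady gvntx ajw
Hunk 3: at line 6 remove [xmn] add [slg] -> 16 lines: gmw bintl cvg hgeqb tpp eior slg tyghz oxg ujdj dbc qkg afb vady gvntx ajw
Hunk 4: at line 11 remove [afb] add [cvewr] -> 16 lines: gmw bintl cvg hgeqb tpp eior slg tyghz oxg ujdj dbc qkg cvewr vady gvntx ajw
Hunk 5: at line 8 remove [ujdj,dbc] add [jpkv] -> 15 lines: gmw bintl cvg hgeqb tpp eior slg tyghz oxg jpkv qkg cvewr vady gvntx ajw
Hunk 6: at line 6 remove [slg,tyghz,oxg] add [mikvc,efwqu,zkko] -> 15 lines: gmw bintl cvg hgeqb tpp eior mikvc efwqu zkko jpkv qkg cvewr vady gvntx ajw
Hunk 7: at line 11 remove [cvewr] add [iby] -> 15 lines: gmw bintl cvg hgeqb tpp eior mikvc efwqu zkko jpkv qkg iby vady gvntx ajw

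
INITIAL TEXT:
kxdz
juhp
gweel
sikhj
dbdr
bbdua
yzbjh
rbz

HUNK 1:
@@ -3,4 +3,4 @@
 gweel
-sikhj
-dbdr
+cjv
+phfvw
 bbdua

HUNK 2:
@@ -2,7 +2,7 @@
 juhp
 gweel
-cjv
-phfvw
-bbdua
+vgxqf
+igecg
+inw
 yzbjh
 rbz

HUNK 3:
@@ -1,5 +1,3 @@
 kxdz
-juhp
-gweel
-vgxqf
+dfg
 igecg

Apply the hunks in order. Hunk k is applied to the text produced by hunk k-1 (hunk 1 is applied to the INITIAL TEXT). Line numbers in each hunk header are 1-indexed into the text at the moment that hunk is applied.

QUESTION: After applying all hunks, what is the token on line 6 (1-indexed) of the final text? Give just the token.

Answer: rbz

Derivation:
Hunk 1: at line 3 remove [sikhj,dbdr] add [cjv,phfvw] -> 8 lines: kxdz juhp gweel cjv phfvw bbdua yzbjh rbz
Hunk 2: at line 2 remove [cjv,phfvw,bbdua] add [vgxqf,igecg,inw] -> 8 lines: kxdz juhp gweel vgxqf igecg inw yzbjh rbz
Hunk 3: at line 1 remove [juhp,gweel,vgxqf] add [dfg] -> 6 lines: kxdz dfg igecg inw yzbjh rbz
Final line 6: rbz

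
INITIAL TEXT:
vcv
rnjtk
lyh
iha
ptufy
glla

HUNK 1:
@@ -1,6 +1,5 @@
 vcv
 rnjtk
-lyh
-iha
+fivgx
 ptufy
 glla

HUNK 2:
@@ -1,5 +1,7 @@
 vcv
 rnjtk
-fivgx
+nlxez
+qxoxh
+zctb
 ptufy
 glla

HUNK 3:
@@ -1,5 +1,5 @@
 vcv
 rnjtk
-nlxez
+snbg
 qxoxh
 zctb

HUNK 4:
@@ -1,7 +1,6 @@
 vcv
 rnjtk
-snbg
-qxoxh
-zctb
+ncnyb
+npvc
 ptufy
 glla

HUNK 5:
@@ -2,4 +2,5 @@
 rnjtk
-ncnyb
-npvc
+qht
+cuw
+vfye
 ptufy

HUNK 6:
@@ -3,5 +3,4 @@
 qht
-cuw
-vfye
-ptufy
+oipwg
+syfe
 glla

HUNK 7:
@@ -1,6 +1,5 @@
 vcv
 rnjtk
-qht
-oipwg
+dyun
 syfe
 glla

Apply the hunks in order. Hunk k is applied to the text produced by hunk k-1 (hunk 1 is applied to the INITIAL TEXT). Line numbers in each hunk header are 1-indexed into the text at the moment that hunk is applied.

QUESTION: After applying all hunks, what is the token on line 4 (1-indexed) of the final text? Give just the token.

Answer: syfe

Derivation:
Hunk 1: at line 1 remove [lyh,iha] add [fivgx] -> 5 lines: vcv rnjtk fivgx ptufy glla
Hunk 2: at line 1 remove [fivgx] add [nlxez,qxoxh,zctb] -> 7 lines: vcv rnjtk nlxez qxoxh zctb ptufy glla
Hunk 3: at line 1 remove [nlxez] add [snbg] -> 7 lines: vcv rnjtk snbg qxoxh zctb ptufy glla
Hunk 4: at line 1 remove [snbg,qxoxh,zctb] add [ncnyb,npvc] -> 6 lines: vcv rnjtk ncnyb npvc ptufy glla
Hunk 5: at line 2 remove [ncnyb,npvc] add [qht,cuw,vfye] -> 7 lines: vcv rnjtk qht cuw vfye ptufy glla
Hunk 6: at line 3 remove [cuw,vfye,ptufy] add [oipwg,syfe] -> 6 lines: vcv rnjtk qht oipwg syfe glla
Hunk 7: at line 1 remove [qht,oipwg] add [dyun] -> 5 lines: vcv rnjtk dyun syfe glla
Final line 4: syfe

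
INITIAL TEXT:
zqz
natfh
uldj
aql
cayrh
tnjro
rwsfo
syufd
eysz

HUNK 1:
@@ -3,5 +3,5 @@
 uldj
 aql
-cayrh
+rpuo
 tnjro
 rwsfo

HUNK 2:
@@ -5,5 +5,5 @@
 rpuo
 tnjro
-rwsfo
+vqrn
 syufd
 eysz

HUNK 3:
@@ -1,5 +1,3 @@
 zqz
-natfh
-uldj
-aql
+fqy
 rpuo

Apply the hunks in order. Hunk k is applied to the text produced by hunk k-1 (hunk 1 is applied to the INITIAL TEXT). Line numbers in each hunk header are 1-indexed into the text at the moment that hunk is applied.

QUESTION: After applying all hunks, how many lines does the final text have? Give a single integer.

Hunk 1: at line 3 remove [cayrh] add [rpuo] -> 9 lines: zqz natfh uldj aql rpuo tnjro rwsfo syufd eysz
Hunk 2: at line 5 remove [rwsfo] add [vqrn] -> 9 lines: zqz natfh uldj aql rpuo tnjro vqrn syufd eysz
Hunk 3: at line 1 remove [natfh,uldj,aql] add [fqy] -> 7 lines: zqz fqy rpuo tnjro vqrn syufd eysz
Final line count: 7

Answer: 7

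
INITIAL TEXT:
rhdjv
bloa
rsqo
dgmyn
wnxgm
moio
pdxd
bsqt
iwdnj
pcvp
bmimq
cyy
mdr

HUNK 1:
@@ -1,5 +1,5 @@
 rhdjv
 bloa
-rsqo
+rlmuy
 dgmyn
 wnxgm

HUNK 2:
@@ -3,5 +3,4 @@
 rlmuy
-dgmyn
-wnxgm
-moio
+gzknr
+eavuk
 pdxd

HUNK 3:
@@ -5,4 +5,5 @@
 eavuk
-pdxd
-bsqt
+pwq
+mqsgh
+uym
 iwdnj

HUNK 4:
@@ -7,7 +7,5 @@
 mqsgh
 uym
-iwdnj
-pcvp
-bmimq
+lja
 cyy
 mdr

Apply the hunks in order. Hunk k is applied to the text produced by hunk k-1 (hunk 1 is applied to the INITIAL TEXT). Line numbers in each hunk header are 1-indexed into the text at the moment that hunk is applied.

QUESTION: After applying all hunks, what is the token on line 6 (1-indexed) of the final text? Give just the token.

Answer: pwq

Derivation:
Hunk 1: at line 1 remove [rsqo] add [rlmuy] -> 13 lines: rhdjv bloa rlmuy dgmyn wnxgm moio pdxd bsqt iwdnj pcvp bmimq cyy mdr
Hunk 2: at line 3 remove [dgmyn,wnxgm,moio] add [gzknr,eavuk] -> 12 lines: rhdjv bloa rlmuy gzknr eavuk pdxd bsqt iwdnj pcvp bmimq cyy mdr
Hunk 3: at line 5 remove [pdxd,bsqt] add [pwq,mqsgh,uym] -> 13 lines: rhdjv bloa rlmuy gzknr eavuk pwq mqsgh uym iwdnj pcvp bmimq cyy mdr
Hunk 4: at line 7 remove [iwdnj,pcvp,bmimq] add [lja] -> 11 lines: rhdjv bloa rlmuy gzknr eavuk pwq mqsgh uym lja cyy mdr
Final line 6: pwq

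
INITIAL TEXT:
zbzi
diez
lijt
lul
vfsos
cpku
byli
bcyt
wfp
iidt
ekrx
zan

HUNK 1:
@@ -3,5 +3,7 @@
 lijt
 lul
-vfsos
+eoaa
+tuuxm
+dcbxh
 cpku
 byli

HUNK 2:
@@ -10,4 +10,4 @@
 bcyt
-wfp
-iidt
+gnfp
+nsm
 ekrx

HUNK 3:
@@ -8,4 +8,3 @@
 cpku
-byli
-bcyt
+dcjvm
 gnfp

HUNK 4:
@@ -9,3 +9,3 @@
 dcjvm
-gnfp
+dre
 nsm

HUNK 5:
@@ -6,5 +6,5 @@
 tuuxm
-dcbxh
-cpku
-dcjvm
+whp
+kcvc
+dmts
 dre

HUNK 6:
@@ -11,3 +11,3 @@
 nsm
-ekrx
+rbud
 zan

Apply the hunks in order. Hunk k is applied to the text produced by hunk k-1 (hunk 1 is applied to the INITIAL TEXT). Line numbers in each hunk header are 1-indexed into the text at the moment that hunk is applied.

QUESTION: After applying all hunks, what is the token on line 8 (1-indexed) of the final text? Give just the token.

Answer: kcvc

Derivation:
Hunk 1: at line 3 remove [vfsos] add [eoaa,tuuxm,dcbxh] -> 14 lines: zbzi diez lijt lul eoaa tuuxm dcbxh cpku byli bcyt wfp iidt ekrx zan
Hunk 2: at line 10 remove [wfp,iidt] add [gnfp,nsm] -> 14 lines: zbzi diez lijt lul eoaa tuuxm dcbxh cpku byli bcyt gnfp nsm ekrx zan
Hunk 3: at line 8 remove [byli,bcyt] add [dcjvm] -> 13 lines: zbzi diez lijt lul eoaa tuuxm dcbxh cpku dcjvm gnfp nsm ekrx zan
Hunk 4: at line 9 remove [gnfp] add [dre] -> 13 lines: zbzi diez lijt lul eoaa tuuxm dcbxh cpku dcjvm dre nsm ekrx zan
Hunk 5: at line 6 remove [dcbxh,cpku,dcjvm] add [whp,kcvc,dmts] -> 13 lines: zbzi diez lijt lul eoaa tuuxm whp kcvc dmts dre nsm ekrx zan
Hunk 6: at line 11 remove [ekrx] add [rbud] -> 13 lines: zbzi diez lijt lul eoaa tuuxm whp kcvc dmts dre nsm rbud zan
Final line 8: kcvc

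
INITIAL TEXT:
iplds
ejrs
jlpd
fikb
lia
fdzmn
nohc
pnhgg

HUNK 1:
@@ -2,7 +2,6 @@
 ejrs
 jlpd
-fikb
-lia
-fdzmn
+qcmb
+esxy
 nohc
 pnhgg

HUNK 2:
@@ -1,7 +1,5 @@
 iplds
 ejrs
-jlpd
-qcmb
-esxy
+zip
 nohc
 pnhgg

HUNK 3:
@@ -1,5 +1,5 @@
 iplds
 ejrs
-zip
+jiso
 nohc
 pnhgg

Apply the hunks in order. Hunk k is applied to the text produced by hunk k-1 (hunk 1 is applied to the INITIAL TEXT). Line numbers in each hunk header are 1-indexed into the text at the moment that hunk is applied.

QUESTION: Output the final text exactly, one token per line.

Hunk 1: at line 2 remove [fikb,lia,fdzmn] add [qcmb,esxy] -> 7 lines: iplds ejrs jlpd qcmb esxy nohc pnhgg
Hunk 2: at line 1 remove [jlpd,qcmb,esxy] add [zip] -> 5 lines: iplds ejrs zip nohc pnhgg
Hunk 3: at line 1 remove [zip] add [jiso] -> 5 lines: iplds ejrs jiso nohc pnhgg

Answer: iplds
ejrs
jiso
nohc
pnhgg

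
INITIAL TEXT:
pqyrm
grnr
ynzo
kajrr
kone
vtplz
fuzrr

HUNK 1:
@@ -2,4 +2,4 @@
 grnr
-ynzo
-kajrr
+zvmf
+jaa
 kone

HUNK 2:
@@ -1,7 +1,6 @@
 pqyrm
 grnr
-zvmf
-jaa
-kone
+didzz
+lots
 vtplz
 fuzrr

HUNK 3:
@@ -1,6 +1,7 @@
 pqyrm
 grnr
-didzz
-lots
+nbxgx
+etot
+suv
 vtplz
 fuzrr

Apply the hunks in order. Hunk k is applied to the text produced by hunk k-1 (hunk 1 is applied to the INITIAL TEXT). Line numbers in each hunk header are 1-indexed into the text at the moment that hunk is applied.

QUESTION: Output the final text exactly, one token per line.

Answer: pqyrm
grnr
nbxgx
etot
suv
vtplz
fuzrr

Derivation:
Hunk 1: at line 2 remove [ynzo,kajrr] add [zvmf,jaa] -> 7 lines: pqyrm grnr zvmf jaa kone vtplz fuzrr
Hunk 2: at line 1 remove [zvmf,jaa,kone] add [didzz,lots] -> 6 lines: pqyrm grnr didzz lots vtplz fuzrr
Hunk 3: at line 1 remove [didzz,lots] add [nbxgx,etot,suv] -> 7 lines: pqyrm grnr nbxgx etot suv vtplz fuzrr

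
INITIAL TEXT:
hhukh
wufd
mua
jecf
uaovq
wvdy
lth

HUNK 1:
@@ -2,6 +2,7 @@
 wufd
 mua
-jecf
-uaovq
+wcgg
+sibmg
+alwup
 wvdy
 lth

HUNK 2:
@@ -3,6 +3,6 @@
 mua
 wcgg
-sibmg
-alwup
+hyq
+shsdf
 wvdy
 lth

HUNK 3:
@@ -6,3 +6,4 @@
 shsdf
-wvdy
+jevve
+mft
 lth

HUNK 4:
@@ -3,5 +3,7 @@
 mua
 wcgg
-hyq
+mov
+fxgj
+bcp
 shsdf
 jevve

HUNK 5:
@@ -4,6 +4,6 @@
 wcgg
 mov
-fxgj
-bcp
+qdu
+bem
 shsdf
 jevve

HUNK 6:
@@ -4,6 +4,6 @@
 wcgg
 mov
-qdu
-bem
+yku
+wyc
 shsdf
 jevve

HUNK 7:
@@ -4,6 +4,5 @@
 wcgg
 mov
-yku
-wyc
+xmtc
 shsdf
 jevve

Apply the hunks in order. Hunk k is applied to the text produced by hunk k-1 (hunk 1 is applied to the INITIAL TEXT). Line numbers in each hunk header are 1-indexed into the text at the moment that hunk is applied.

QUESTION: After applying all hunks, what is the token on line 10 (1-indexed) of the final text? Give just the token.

Hunk 1: at line 2 remove [jecf,uaovq] add [wcgg,sibmg,alwup] -> 8 lines: hhukh wufd mua wcgg sibmg alwup wvdy lth
Hunk 2: at line 3 remove [sibmg,alwup] add [hyq,shsdf] -> 8 lines: hhukh wufd mua wcgg hyq shsdf wvdy lth
Hunk 3: at line 6 remove [wvdy] add [jevve,mft] -> 9 lines: hhukh wufd mua wcgg hyq shsdf jevve mft lth
Hunk 4: at line 3 remove [hyq] add [mov,fxgj,bcp] -> 11 lines: hhukh wufd mua wcgg mov fxgj bcp shsdf jevve mft lth
Hunk 5: at line 4 remove [fxgj,bcp] add [qdu,bem] -> 11 lines: hhukh wufd mua wcgg mov qdu bem shsdf jevve mft lth
Hunk 6: at line 4 remove [qdu,bem] add [yku,wyc] -> 11 lines: hhukh wufd mua wcgg mov yku wyc shsdf jevve mft lth
Hunk 7: at line 4 remove [yku,wyc] add [xmtc] -> 10 lines: hhukh wufd mua wcgg mov xmtc shsdf jevve mft lth
Final line 10: lth

Answer: lth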